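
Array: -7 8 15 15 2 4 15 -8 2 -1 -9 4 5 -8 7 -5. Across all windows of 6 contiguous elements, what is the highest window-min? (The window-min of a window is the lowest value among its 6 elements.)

Window mins for each of the 11 positions:
-7 8 15 15 2 4 → min -7
8 15 15 2 4 15 → min 2
15 15 2 4 15 -8 → min -8
15 2 4 15 -8 2 → min -8
2 4 15 -8 2 -1 → min -8
4 15 -8 2 -1 -9 → min -9
15 -8 2 -1 -9 4 → min -9
-8 2 -1 -9 4 5 → min -9
2 -1 -9 4 5 -8 → min -9
-1 -9 4 5 -8 7 → min -9
-9 4 5 -8 7 -5 → min -9
Highest of these is 2.

2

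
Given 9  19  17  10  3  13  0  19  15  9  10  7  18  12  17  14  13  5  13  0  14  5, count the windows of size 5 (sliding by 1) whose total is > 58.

8

(9, 19, 17, 10, 3) → sum 58
(19, 17, 10, 3, 13) → sum 62  > 58 ✓
(17, 10, 3, 13, 0) → sum 43
(10, 3, 13, 0, 19) → sum 45
(3, 13, 0, 19, 15) → sum 50
(13, 0, 19, 15, 9) → sum 56
(0, 19, 15, 9, 10) → sum 53
(19, 15, 9, 10, 7) → sum 60  > 58 ✓
(15, 9, 10, 7, 18) → sum 59  > 58 ✓
(9, 10, 7, 18, 12) → sum 56
(10, 7, 18, 12, 17) → sum 64  > 58 ✓
(7, 18, 12, 17, 14) → sum 68  > 58 ✓
(18, 12, 17, 14, 13) → sum 74  > 58 ✓
(12, 17, 14, 13, 5) → sum 61  > 58 ✓
(17, 14, 13, 5, 13) → sum 62  > 58 ✓
(14, 13, 5, 13, 0) → sum 45
(13, 5, 13, 0, 14) → sum 45
(5, 13, 0, 14, 5) → sum 37
8 windows satisfy the condition.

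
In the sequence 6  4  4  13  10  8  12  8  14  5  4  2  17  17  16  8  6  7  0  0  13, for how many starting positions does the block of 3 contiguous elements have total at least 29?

(6, 4, 4) → sum 14
(4, 4, 13) → sum 21
(4, 13, 10) → sum 27
(13, 10, 8) → sum 31  ≥ 29 ✓
(10, 8, 12) → sum 30  ≥ 29 ✓
(8, 12, 8) → sum 28
(12, 8, 14) → sum 34  ≥ 29 ✓
(8, 14, 5) → sum 27
(14, 5, 4) → sum 23
(5, 4, 2) → sum 11
(4, 2, 17) → sum 23
(2, 17, 17) → sum 36  ≥ 29 ✓
(17, 17, 16) → sum 50  ≥ 29 ✓
(17, 16, 8) → sum 41  ≥ 29 ✓
(16, 8, 6) → sum 30  ≥ 29 ✓
(8, 6, 7) → sum 21
(6, 7, 0) → sum 13
(7, 0, 0) → sum 7
(0, 0, 13) → sum 13
7 windows satisfy the condition.

7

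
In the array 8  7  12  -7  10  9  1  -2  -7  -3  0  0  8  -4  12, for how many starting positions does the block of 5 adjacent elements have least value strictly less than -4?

(8, 7, 12, -7, 10) → min -7  < -4 ✓
(7, 12, -7, 10, 9) → min -7  < -4 ✓
(12, -7, 10, 9, 1) → min -7  < -4 ✓
(-7, 10, 9, 1, -2) → min -7  < -4 ✓
(10, 9, 1, -2, -7) → min -7  < -4 ✓
(9, 1, -2, -7, -3) → min -7  < -4 ✓
(1, -2, -7, -3, 0) → min -7  < -4 ✓
(-2, -7, -3, 0, 0) → min -7  < -4 ✓
(-7, -3, 0, 0, 8) → min -7  < -4 ✓
(-3, 0, 0, 8, -4) → min -4
(0, 0, 8, -4, 12) → min -4
9 windows satisfy the condition.

9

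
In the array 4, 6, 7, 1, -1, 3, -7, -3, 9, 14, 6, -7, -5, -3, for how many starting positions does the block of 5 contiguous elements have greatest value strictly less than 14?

5

[4, 6, 7, 1, -1] → max 7  < 14 ✓
[6, 7, 1, -1, 3] → max 7  < 14 ✓
[7, 1, -1, 3, -7] → max 7  < 14 ✓
[1, -1, 3, -7, -3] → max 3  < 14 ✓
[-1, 3, -7, -3, 9] → max 9  < 14 ✓
[3, -7, -3, 9, 14] → max 14
[-7, -3, 9, 14, 6] → max 14
[-3, 9, 14, 6, -7] → max 14
[9, 14, 6, -7, -5] → max 14
[14, 6, -7, -5, -3] → max 14
5 windows satisfy the condition.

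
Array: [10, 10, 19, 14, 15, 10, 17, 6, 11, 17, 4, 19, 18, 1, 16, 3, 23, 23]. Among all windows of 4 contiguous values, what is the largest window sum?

65

(10, 10, 19, 14) → sum 53
(10, 19, 14, 15) → sum 58
(19, 14, 15, 10) → sum 58
(14, 15, 10, 17) → sum 56
(15, 10, 17, 6) → sum 48
(10, 17, 6, 11) → sum 44
(17, 6, 11, 17) → sum 51
(6, 11, 17, 4) → sum 38
(11, 17, 4, 19) → sum 51
(17, 4, 19, 18) → sum 58
(4, 19, 18, 1) → sum 42
(19, 18, 1, 16) → sum 54
(18, 1, 16, 3) → sum 38
(1, 16, 3, 23) → sum 43
(16, 3, 23, 23) → sum 65
Largest of these is 65.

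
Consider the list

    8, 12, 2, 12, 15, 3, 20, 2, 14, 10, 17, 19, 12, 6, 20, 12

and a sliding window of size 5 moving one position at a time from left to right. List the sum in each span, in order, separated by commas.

49, 44, 52, 52, 54, 49, 63, 62, 72, 64, 74, 69

Sliding a size-5 window across the 16 values:
(8, 12, 2, 12, 15) → sum 49
(12, 2, 12, 15, 3) → sum 44
(2, 12, 15, 3, 20) → sum 52
(12, 15, 3, 20, 2) → sum 52
(15, 3, 20, 2, 14) → sum 54
(3, 20, 2, 14, 10) → sum 49
(20, 2, 14, 10, 17) → sum 63
(2, 14, 10, 17, 19) → sum 62
(14, 10, 17, 19, 12) → sum 72
(10, 17, 19, 12, 6) → sum 64
(17, 19, 12, 6, 20) → sum 74
(19, 12, 6, 20, 12) → sum 69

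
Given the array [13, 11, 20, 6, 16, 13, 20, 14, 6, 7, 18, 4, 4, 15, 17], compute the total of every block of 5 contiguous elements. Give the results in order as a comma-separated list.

[13, 11, 20, 6, 16] → sum 66
[11, 20, 6, 16, 13] → sum 66
[20, 6, 16, 13, 20] → sum 75
[6, 16, 13, 20, 14] → sum 69
[16, 13, 20, 14, 6] → sum 69
[13, 20, 14, 6, 7] → sum 60
[20, 14, 6, 7, 18] → sum 65
[14, 6, 7, 18, 4] → sum 49
[6, 7, 18, 4, 4] → sum 39
[7, 18, 4, 4, 15] → sum 48
[18, 4, 4, 15, 17] → sum 58

66, 66, 75, 69, 69, 60, 65, 49, 39, 48, 58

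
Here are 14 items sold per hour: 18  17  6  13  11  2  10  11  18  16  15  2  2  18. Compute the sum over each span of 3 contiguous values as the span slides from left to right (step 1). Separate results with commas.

18 17 6 → sum 41
17 6 13 → sum 36
6 13 11 → sum 30
13 11 2 → sum 26
11 2 10 → sum 23
2 10 11 → sum 23
10 11 18 → sum 39
11 18 16 → sum 45
18 16 15 → sum 49
16 15 2 → sum 33
15 2 2 → sum 19
2 2 18 → sum 22

41, 36, 30, 26, 23, 23, 39, 45, 49, 33, 19, 22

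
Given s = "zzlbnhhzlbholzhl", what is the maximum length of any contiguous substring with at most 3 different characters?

4

[z] 1 distinct, len 1
[z, z] 1 distinct, len 2
[z, z, l] 2 distinct, len 3
[z, z, l, b] 3 distinct, len 4
[l, b, n] 3 distinct, len 3
[b, n, h] 3 distinct, len 3
[b, n, h, h] 3 distinct, len 4
[n, h, h, z] 3 distinct, len 4
[h, h, z, l] 3 distinct, len 4
[z, l, b] 3 distinct, len 3
[l, b, h] 3 distinct, len 3
[b, h, o] 3 distinct, len 3
[h, o, l] 3 distinct, len 3
[o, l, z] 3 distinct, len 3
[l, z, h] 3 distinct, len 3
[l, z, h, l] 3 distinct, len 4
Longest length with ≤3 distinct: 4.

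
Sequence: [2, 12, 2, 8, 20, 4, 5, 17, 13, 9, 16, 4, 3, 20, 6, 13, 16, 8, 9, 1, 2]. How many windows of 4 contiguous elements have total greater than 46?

2

2 12 2 8 → sum 24
12 2 8 20 → sum 42
2 8 20 4 → sum 34
8 20 4 5 → sum 37
20 4 5 17 → sum 46
4 5 17 13 → sum 39
5 17 13 9 → sum 44
17 13 9 16 → sum 55  > 46 ✓
13 9 16 4 → sum 42
9 16 4 3 → sum 32
16 4 3 20 → sum 43
4 3 20 6 → sum 33
3 20 6 13 → sum 42
20 6 13 16 → sum 55  > 46 ✓
6 13 16 8 → sum 43
13 16 8 9 → sum 46
16 8 9 1 → sum 34
8 9 1 2 → sum 20
2 windows satisfy the condition.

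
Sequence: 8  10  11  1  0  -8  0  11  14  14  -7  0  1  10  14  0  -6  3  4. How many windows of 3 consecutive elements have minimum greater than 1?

(8, 10, 11) → min 8  > 1 ✓
(10, 11, 1) → min 1
(11, 1, 0) → min 0
(1, 0, -8) → min -8
(0, -8, 0) → min -8
(-8, 0, 11) → min -8
(0, 11, 14) → min 0
(11, 14, 14) → min 11  > 1 ✓
(14, 14, -7) → min -7
(14, -7, 0) → min -7
(-7, 0, 1) → min -7
(0, 1, 10) → min 0
(1, 10, 14) → min 1
(10, 14, 0) → min 0
(14, 0, -6) → min -6
(0, -6, 3) → min -6
(-6, 3, 4) → min -6
2 windows satisfy the condition.

2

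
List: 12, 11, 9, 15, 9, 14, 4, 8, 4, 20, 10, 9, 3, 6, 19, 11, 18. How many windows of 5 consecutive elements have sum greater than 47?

9

(12, 11, 9, 15, 9) → sum 56  > 47 ✓
(11, 9, 15, 9, 14) → sum 58  > 47 ✓
(9, 15, 9, 14, 4) → sum 51  > 47 ✓
(15, 9, 14, 4, 8) → sum 50  > 47 ✓
(9, 14, 4, 8, 4) → sum 39
(14, 4, 8, 4, 20) → sum 50  > 47 ✓
(4, 8, 4, 20, 10) → sum 46
(8, 4, 20, 10, 9) → sum 51  > 47 ✓
(4, 20, 10, 9, 3) → sum 46
(20, 10, 9, 3, 6) → sum 48  > 47 ✓
(10, 9, 3, 6, 19) → sum 47
(9, 3, 6, 19, 11) → sum 48  > 47 ✓
(3, 6, 19, 11, 18) → sum 57  > 47 ✓
9 windows satisfy the condition.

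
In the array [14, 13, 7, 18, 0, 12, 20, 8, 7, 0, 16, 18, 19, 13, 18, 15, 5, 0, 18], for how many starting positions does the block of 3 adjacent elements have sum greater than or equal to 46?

4

14 13 7 → sum 34
13 7 18 → sum 38
7 18 0 → sum 25
18 0 12 → sum 30
0 12 20 → sum 32
12 20 8 → sum 40
20 8 7 → sum 35
8 7 0 → sum 15
7 0 16 → sum 23
0 16 18 → sum 34
16 18 19 → sum 53  ≥ 46 ✓
18 19 13 → sum 50  ≥ 46 ✓
19 13 18 → sum 50  ≥ 46 ✓
13 18 15 → sum 46  ≥ 46 ✓
18 15 5 → sum 38
15 5 0 → sum 20
5 0 18 → sum 23
4 windows satisfy the condition.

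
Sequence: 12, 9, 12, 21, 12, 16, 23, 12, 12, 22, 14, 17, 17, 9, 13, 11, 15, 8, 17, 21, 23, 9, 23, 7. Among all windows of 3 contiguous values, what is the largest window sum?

61

Each size-3 window and its sum:
(12, 9, 12) → sum 33
(9, 12, 21) → sum 42
(12, 21, 12) → sum 45
(21, 12, 16) → sum 49
(12, 16, 23) → sum 51
(16, 23, 12) → sum 51
(23, 12, 12) → sum 47
(12, 12, 22) → sum 46
(12, 22, 14) → sum 48
(22, 14, 17) → sum 53
(14, 17, 17) → sum 48
(17, 17, 9) → sum 43
(17, 9, 13) → sum 39
(9, 13, 11) → sum 33
(13, 11, 15) → sum 39
(11, 15, 8) → sum 34
(15, 8, 17) → sum 40
(8, 17, 21) → sum 46
(17, 21, 23) → sum 61
(21, 23, 9) → sum 53
(23, 9, 23) → sum 55
(9, 23, 7) → sum 39
Largest of these is 61.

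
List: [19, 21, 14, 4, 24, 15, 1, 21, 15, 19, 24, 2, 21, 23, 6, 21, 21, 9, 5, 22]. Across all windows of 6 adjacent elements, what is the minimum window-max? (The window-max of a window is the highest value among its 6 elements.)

22

[19, 21, 14, 4, 24, 15] → max 24
[21, 14, 4, 24, 15, 1] → max 24
[14, 4, 24, 15, 1, 21] → max 24
[4, 24, 15, 1, 21, 15] → max 24
[24, 15, 1, 21, 15, 19] → max 24
[15, 1, 21, 15, 19, 24] → max 24
[1, 21, 15, 19, 24, 2] → max 24
[21, 15, 19, 24, 2, 21] → max 24
[15, 19, 24, 2, 21, 23] → max 24
[19, 24, 2, 21, 23, 6] → max 24
[24, 2, 21, 23, 6, 21] → max 24
[2, 21, 23, 6, 21, 21] → max 23
[21, 23, 6, 21, 21, 9] → max 23
[23, 6, 21, 21, 9, 5] → max 23
[6, 21, 21, 9, 5, 22] → max 22
Minimum of these is 22.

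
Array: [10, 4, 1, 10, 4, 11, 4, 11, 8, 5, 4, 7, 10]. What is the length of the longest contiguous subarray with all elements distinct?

6

add 10: [10] len 1
add 4: [10, 4] len 2
add 1: [10, 4, 1] len 3
add 10 (repeat 10, move left end past it): [4, 1, 10] len 3
add 4 (repeat 4, move left end past it): [1, 10, 4] len 3
add 11: [1, 10, 4, 11] len 4
add 4 (repeat 4, move left end past it): [11, 4] len 2
add 11 (repeat 11, move left end past it): [4, 11] len 2
add 8: [4, 11, 8] len 3
add 5: [4, 11, 8, 5] len 4
add 4 (repeat 4, move left end past it): [11, 8, 5, 4] len 4
add 7: [11, 8, 5, 4, 7] len 5
add 10: [11, 8, 5, 4, 7, 10] len 6
Longest all-distinct length: 6.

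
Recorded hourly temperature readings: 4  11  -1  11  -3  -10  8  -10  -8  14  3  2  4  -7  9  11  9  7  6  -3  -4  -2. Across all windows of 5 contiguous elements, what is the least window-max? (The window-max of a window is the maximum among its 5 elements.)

7

Window maxs for each of the 18 positions:
4 11 -1 11 -3 → max 11
11 -1 11 -3 -10 → max 11
-1 11 -3 -10 8 → max 11
11 -3 -10 8 -10 → max 11
-3 -10 8 -10 -8 → max 8
-10 8 -10 -8 14 → max 14
8 -10 -8 14 3 → max 14
-10 -8 14 3 2 → max 14
-8 14 3 2 4 → max 14
14 3 2 4 -7 → max 14
3 2 4 -7 9 → max 9
2 4 -7 9 11 → max 11
4 -7 9 11 9 → max 11
-7 9 11 9 7 → max 11
9 11 9 7 6 → max 11
11 9 7 6 -3 → max 11
9 7 6 -3 -4 → max 9
7 6 -3 -4 -2 → max 7
Least of these is 7.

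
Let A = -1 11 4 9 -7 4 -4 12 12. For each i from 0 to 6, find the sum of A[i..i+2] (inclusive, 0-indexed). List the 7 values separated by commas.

14, 24, 6, 6, -7, 12, 20

-1 11 4 → sum 14
11 4 9 → sum 24
4 9 -7 → sum 6
9 -7 4 → sum 6
-7 4 -4 → sum -7
4 -4 12 → sum 12
-4 12 12 → sum 20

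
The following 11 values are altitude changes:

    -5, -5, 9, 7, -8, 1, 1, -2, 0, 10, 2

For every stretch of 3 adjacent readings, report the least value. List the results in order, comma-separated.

[-5, -5, 9] → min -5
[-5, 9, 7] → min -5
[9, 7, -8] → min -8
[7, -8, 1] → min -8
[-8, 1, 1] → min -8
[1, 1, -2] → min -2
[1, -2, 0] → min -2
[-2, 0, 10] → min -2
[0, 10, 2] → min 0

-5, -5, -8, -8, -8, -2, -2, -2, 0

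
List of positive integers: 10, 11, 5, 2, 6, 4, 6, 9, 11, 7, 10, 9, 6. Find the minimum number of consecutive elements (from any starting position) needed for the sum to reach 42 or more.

5

add 10: running sum 10 < 42
add 11: running sum 21 < 42
add 5: running sum 26 < 42
add 2: running sum 28 < 42
add 6: running sum 34 < 42
add 4: running sum 38 < 42
add 6: shortest ending here [10, 11, 5, 2, 6, 4, 6] sum 44, len 7
add 9: shortest ending here [11, 5, 2, 6, 4, 6, 9] sum 43, len 7
add 11: shortest ending here [5, 2, 6, 4, 6, 9, 11] sum 43, len 7
add 7: shortest ending here [6, 4, 6, 9, 11, 7] sum 43, len 6
add 10: shortest ending here [6, 9, 11, 7, 10] sum 43, len 5
add 9: shortest ending here [9, 11, 7, 10, 9] sum 46, len 5
add 6: shortest ending here [11, 7, 10, 9, 6] sum 43, len 5
Shortest qualifying length: 5.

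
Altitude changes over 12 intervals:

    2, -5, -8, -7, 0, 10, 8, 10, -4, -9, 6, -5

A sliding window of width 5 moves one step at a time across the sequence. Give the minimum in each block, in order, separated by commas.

-8, -8, -8, -7, -4, -9, -9, -9

(2, -5, -8, -7, 0) → min -8
(-5, -8, -7, 0, 10) → min -8
(-8, -7, 0, 10, 8) → min -8
(-7, 0, 10, 8, 10) → min -7
(0, 10, 8, 10, -4) → min -4
(10, 8, 10, -4, -9) → min -9
(8, 10, -4, -9, 6) → min -9
(10, -4, -9, 6, -5) → min -9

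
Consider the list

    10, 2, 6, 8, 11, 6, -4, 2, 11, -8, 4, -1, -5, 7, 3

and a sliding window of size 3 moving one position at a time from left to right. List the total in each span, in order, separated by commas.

[10, 2, 6] → sum 18
[2, 6, 8] → sum 16
[6, 8, 11] → sum 25
[8, 11, 6] → sum 25
[11, 6, -4] → sum 13
[6, -4, 2] → sum 4
[-4, 2, 11] → sum 9
[2, 11, -8] → sum 5
[11, -8, 4] → sum 7
[-8, 4, -1] → sum -5
[4, -1, -5] → sum -2
[-1, -5, 7] → sum 1
[-5, 7, 3] → sum 5

18, 16, 25, 25, 13, 4, 9, 5, 7, -5, -2, 1, 5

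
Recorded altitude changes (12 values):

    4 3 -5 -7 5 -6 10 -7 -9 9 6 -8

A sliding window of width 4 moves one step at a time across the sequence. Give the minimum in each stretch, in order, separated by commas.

-7, -7, -7, -7, -7, -9, -9, -9, -9

4 3 -5 -7 → min -7
3 -5 -7 5 → min -7
-5 -7 5 -6 → min -7
-7 5 -6 10 → min -7
5 -6 10 -7 → min -7
-6 10 -7 -9 → min -9
10 -7 -9 9 → min -9
-7 -9 9 6 → min -9
-9 9 6 -8 → min -9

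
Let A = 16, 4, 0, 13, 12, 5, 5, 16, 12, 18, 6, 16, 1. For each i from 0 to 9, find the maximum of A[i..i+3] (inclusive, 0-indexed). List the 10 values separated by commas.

[16, 4, 0, 13] → max 16
[4, 0, 13, 12] → max 13
[0, 13, 12, 5] → max 13
[13, 12, 5, 5] → max 13
[12, 5, 5, 16] → max 16
[5, 5, 16, 12] → max 16
[5, 16, 12, 18] → max 18
[16, 12, 18, 6] → max 18
[12, 18, 6, 16] → max 18
[18, 6, 16, 1] → max 18

16, 13, 13, 13, 16, 16, 18, 18, 18, 18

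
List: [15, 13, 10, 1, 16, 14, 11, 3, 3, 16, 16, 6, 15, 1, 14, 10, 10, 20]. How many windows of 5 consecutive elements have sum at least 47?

11

(15, 13, 10, 1, 16) → sum 55  ≥ 47 ✓
(13, 10, 1, 16, 14) → sum 54  ≥ 47 ✓
(10, 1, 16, 14, 11) → sum 52  ≥ 47 ✓
(1, 16, 14, 11, 3) → sum 45
(16, 14, 11, 3, 3) → sum 47  ≥ 47 ✓
(14, 11, 3, 3, 16) → sum 47  ≥ 47 ✓
(11, 3, 3, 16, 16) → sum 49  ≥ 47 ✓
(3, 3, 16, 16, 6) → sum 44
(3, 16, 16, 6, 15) → sum 56  ≥ 47 ✓
(16, 16, 6, 15, 1) → sum 54  ≥ 47 ✓
(16, 6, 15, 1, 14) → sum 52  ≥ 47 ✓
(6, 15, 1, 14, 10) → sum 46
(15, 1, 14, 10, 10) → sum 50  ≥ 47 ✓
(1, 14, 10, 10, 20) → sum 55  ≥ 47 ✓
11 windows satisfy the condition.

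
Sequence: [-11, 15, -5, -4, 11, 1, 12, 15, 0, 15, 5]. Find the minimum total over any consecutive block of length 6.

Window sums for each of the 6 positions:
-11 15 -5 -4 11 1 → sum 7
15 -5 -4 11 1 12 → sum 30
-5 -4 11 1 12 15 → sum 30
-4 11 1 12 15 0 → sum 35
11 1 12 15 0 15 → sum 54
1 12 15 0 15 5 → sum 48
Minimum of these is 7.

7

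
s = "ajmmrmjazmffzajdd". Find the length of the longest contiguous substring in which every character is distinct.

5

add a: [a] len 1
add j: [a, j] len 2
add m: [a, j, m] len 3
add m (repeat m, move left end past it): [m] len 1
add r: [m, r] len 2
add m (repeat m, move left end past it): [r, m] len 2
add j: [r, m, j] len 3
add a: [r, m, j, a] len 4
add z: [r, m, j, a, z] len 5
add m (repeat m, move left end past it): [j, a, z, m] len 4
add f: [j, a, z, m, f] len 5
add f (repeat f, move left end past it): [f] len 1
add z: [f, z] len 2
add a: [f, z, a] len 3
add j: [f, z, a, j] len 4
add d: [f, z, a, j, d] len 5
add d (repeat d, move left end past it): [d] len 1
Longest all-distinct length: 5.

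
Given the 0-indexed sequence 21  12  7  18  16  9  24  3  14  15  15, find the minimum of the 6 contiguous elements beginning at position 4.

3

Elements at indices 4..9: 16, 9, 24, 3, 14, 15
min(16, 9, 24, 3, 14, 15) = 3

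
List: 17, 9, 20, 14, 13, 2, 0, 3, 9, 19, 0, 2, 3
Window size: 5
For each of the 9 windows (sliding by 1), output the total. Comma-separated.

73, 58, 49, 32, 27, 33, 31, 33, 33

(17, 9, 20, 14, 13) → sum 73
(9, 20, 14, 13, 2) → sum 58
(20, 14, 13, 2, 0) → sum 49
(14, 13, 2, 0, 3) → sum 32
(13, 2, 0, 3, 9) → sum 27
(2, 0, 3, 9, 19) → sum 33
(0, 3, 9, 19, 0) → sum 31
(3, 9, 19, 0, 2) → sum 33
(9, 19, 0, 2, 3) → sum 33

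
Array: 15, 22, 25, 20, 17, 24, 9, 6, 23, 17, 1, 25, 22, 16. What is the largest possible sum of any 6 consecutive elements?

Each size-6 window and its sum:
15 22 25 20 17 24 → sum 123
22 25 20 17 24 9 → sum 117
25 20 17 24 9 6 → sum 101
20 17 24 9 6 23 → sum 99
17 24 9 6 23 17 → sum 96
24 9 6 23 17 1 → sum 80
9 6 23 17 1 25 → sum 81
6 23 17 1 25 22 → sum 94
23 17 1 25 22 16 → sum 104
Largest of these is 123.

123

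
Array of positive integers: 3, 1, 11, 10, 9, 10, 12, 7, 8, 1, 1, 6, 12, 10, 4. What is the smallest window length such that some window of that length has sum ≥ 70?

9

add 3: running sum 3 < 70
add 1: running sum 4 < 70
add 11: running sum 15 < 70
add 10: running sum 25 < 70
add 9: running sum 34 < 70
add 10: running sum 44 < 70
add 12: running sum 56 < 70
add 7: running sum 63 < 70
add 8: shortest ending here [3, 1, 11, 10, 9, 10, 12, 7, 8] sum 71, len 9
add 1: shortest ending here [3, 1, 11, 10, 9, 10, 12, 7, 8, 1] sum 72, len 10
add 1: shortest ending here [1, 11, 10, 9, 10, 12, 7, 8, 1, 1] sum 70, len 10
add 6: shortest ending here [11, 10, 9, 10, 12, 7, 8, 1, 1, 6] sum 75, len 10
add 12: shortest ending here [10, 9, 10, 12, 7, 8, 1, 1, 6, 12] sum 76, len 10
add 10: shortest ending here [9, 10, 12, 7, 8, 1, 1, 6, 12, 10] sum 76, len 10
add 4: shortest ending here [10, 12, 7, 8, 1, 1, 6, 12, 10, 4] sum 71, len 10
Shortest qualifying length: 9.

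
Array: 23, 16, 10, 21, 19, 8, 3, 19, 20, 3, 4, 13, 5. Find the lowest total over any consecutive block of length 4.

25

23 16 10 21 → sum 70
16 10 21 19 → sum 66
10 21 19 8 → sum 58
21 19 8 3 → sum 51
19 8 3 19 → sum 49
8 3 19 20 → sum 50
3 19 20 3 → sum 45
19 20 3 4 → sum 46
20 3 4 13 → sum 40
3 4 13 5 → sum 25
Lowest of these is 25.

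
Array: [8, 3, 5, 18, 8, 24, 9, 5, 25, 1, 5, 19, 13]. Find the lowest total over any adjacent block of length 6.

8 3 5 18 8 24 → sum 66
3 5 18 8 24 9 → sum 67
5 18 8 24 9 5 → sum 69
18 8 24 9 5 25 → sum 89
8 24 9 5 25 1 → sum 72
24 9 5 25 1 5 → sum 69
9 5 25 1 5 19 → sum 64
5 25 1 5 19 13 → sum 68
Lowest of these is 64.

64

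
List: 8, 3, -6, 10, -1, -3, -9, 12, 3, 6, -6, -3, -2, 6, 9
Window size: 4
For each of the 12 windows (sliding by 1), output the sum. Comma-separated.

15, 6, 0, -3, -1, 3, 12, 15, 0, -5, -5, 10

Sliding a size-4 window across the 15 values:
(8, 3, -6, 10) → sum 15
(3, -6, 10, -1) → sum 6
(-6, 10, -1, -3) → sum 0
(10, -1, -3, -9) → sum -3
(-1, -3, -9, 12) → sum -1
(-3, -9, 12, 3) → sum 3
(-9, 12, 3, 6) → sum 12
(12, 3, 6, -6) → sum 15
(3, 6, -6, -3) → sum 0
(6, -6, -3, -2) → sum -5
(-6, -3, -2, 6) → sum -5
(-3, -2, 6, 9) → sum 10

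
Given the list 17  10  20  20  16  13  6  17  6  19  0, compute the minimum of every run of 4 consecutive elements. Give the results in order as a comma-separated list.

17 10 20 20 → min 10
10 20 20 16 → min 10
20 20 16 13 → min 13
20 16 13 6 → min 6
16 13 6 17 → min 6
13 6 17 6 → min 6
6 17 6 19 → min 6
17 6 19 0 → min 0

10, 10, 13, 6, 6, 6, 6, 0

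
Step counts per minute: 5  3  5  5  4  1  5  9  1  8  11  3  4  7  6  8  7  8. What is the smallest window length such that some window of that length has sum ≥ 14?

2

Extend right; whenever the sum reaches 14, record the length and shrink from the left:
add 5: running sum 5 < 14
add 3: running sum 8 < 14
add 5: running sum 13 < 14
add 5: shortest ending here [5, 3, 5, 5] sum 18, len 4
add 4: shortest ending here [5, 5, 4] sum 14, len 3
add 1: shortest ending here [5, 5, 4, 1] sum 15, len 4
add 5: shortest ending here [5, 4, 1, 5] sum 15, len 4
add 9: shortest ending here [5, 9] sum 14, len 2
add 1: shortest ending here [5, 9, 1] sum 15, len 3
add 8: shortest ending here [9, 1, 8] sum 18, len 3
add 11: shortest ending here [8, 11] sum 19, len 2
add 3: shortest ending here [11, 3] sum 14, len 2
add 4: shortest ending here [11, 3, 4] sum 18, len 3
add 7: shortest ending here [3, 4, 7] sum 14, len 3
add 6: shortest ending here [4, 7, 6] sum 17, len 3
add 8: shortest ending here [6, 8] sum 14, len 2
add 7: shortest ending here [8, 7] sum 15, len 2
add 8: shortest ending here [7, 8] sum 15, len 2
Shortest qualifying length: 2.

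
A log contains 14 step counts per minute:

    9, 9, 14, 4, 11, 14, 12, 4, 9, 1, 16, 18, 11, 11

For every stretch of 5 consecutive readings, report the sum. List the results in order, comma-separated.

9 9 14 4 11 → sum 47
9 14 4 11 14 → sum 52
14 4 11 14 12 → sum 55
4 11 14 12 4 → sum 45
11 14 12 4 9 → sum 50
14 12 4 9 1 → sum 40
12 4 9 1 16 → sum 42
4 9 1 16 18 → sum 48
9 1 16 18 11 → sum 55
1 16 18 11 11 → sum 57

47, 52, 55, 45, 50, 40, 42, 48, 55, 57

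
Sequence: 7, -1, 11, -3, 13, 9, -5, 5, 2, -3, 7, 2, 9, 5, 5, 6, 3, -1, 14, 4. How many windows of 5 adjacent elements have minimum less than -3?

5

7 -1 11 -3 13 → min -3
-1 11 -3 13 9 → min -3
11 -3 13 9 -5 → min -5  < -3 ✓
-3 13 9 -5 5 → min -5  < -3 ✓
13 9 -5 5 2 → min -5  < -3 ✓
9 -5 5 2 -3 → min -5  < -3 ✓
-5 5 2 -3 7 → min -5  < -3 ✓
5 2 -3 7 2 → min -3
2 -3 7 2 9 → min -3
-3 7 2 9 5 → min -3
7 2 9 5 5 → min 2
2 9 5 5 6 → min 2
9 5 5 6 3 → min 3
5 5 6 3 -1 → min -1
5 6 3 -1 14 → min -1
6 3 -1 14 4 → min -1
5 windows satisfy the condition.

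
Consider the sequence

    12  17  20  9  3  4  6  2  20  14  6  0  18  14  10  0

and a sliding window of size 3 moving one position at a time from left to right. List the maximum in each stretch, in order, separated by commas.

12 17 20 → max 20
17 20 9 → max 20
20 9 3 → max 20
9 3 4 → max 9
3 4 6 → max 6
4 6 2 → max 6
6 2 20 → max 20
2 20 14 → max 20
20 14 6 → max 20
14 6 0 → max 14
6 0 18 → max 18
0 18 14 → max 18
18 14 10 → max 18
14 10 0 → max 14

20, 20, 20, 9, 6, 6, 20, 20, 20, 14, 18, 18, 18, 14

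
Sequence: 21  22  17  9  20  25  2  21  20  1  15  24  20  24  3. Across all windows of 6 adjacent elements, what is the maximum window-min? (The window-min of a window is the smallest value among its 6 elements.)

(21, 22, 17, 9, 20, 25) → min 9
(22, 17, 9, 20, 25, 2) → min 2
(17, 9, 20, 25, 2, 21) → min 2
(9, 20, 25, 2, 21, 20) → min 2
(20, 25, 2, 21, 20, 1) → min 1
(25, 2, 21, 20, 1, 15) → min 1
(2, 21, 20, 1, 15, 24) → min 1
(21, 20, 1, 15, 24, 20) → min 1
(20, 1, 15, 24, 20, 24) → min 1
(1, 15, 24, 20, 24, 3) → min 1
Maximum of these is 9.

9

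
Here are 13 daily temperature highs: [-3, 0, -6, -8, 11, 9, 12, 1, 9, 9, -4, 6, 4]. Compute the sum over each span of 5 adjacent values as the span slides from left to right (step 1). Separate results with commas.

-6, 6, 18, 25, 42, 40, 27, 21, 24

(-3, 0, -6, -8, 11) → sum -6
(0, -6, -8, 11, 9) → sum 6
(-6, -8, 11, 9, 12) → sum 18
(-8, 11, 9, 12, 1) → sum 25
(11, 9, 12, 1, 9) → sum 42
(9, 12, 1, 9, 9) → sum 40
(12, 1, 9, 9, -4) → sum 27
(1, 9, 9, -4, 6) → sum 21
(9, 9, -4, 6, 4) → sum 24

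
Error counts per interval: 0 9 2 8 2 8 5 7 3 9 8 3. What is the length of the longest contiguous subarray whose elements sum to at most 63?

11

add 0: [0] sum 0, len 1
add 9: [0, 9] sum 9, len 2
add 2: [0, 9, 2] sum 11, len 3
add 8: [0, 9, 2, 8] sum 19, len 4
add 2: [0, 9, 2, 8, 2] sum 21, len 5
add 8: [0, 9, 2, 8, 2, 8] sum 29, len 6
add 5: [0, 9, 2, 8, 2, 8, 5] sum 34, len 7
add 7: [0, 9, 2, 8, 2, 8, 5, 7] sum 41, len 8
add 3: [0, 9, 2, 8, 2, 8, 5, 7, 3] sum 44, len 9
add 9: [0, 9, 2, 8, 2, 8, 5, 7, 3, 9] sum 53, len 10
add 8: [0, 9, 2, 8, 2, 8, 5, 7, 3, 9, 8] sum 61, len 11
add 3: [2, 8, 2, 8, 5, 7, 3, 9, 8, 3] sum 55, len 10
Longest length seen: 11.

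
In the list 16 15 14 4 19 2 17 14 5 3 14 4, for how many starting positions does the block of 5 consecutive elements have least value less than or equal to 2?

16 15 14 4 19 → min 4
15 14 4 19 2 → min 2  ≤ 2 ✓
14 4 19 2 17 → min 2  ≤ 2 ✓
4 19 2 17 14 → min 2  ≤ 2 ✓
19 2 17 14 5 → min 2  ≤ 2 ✓
2 17 14 5 3 → min 2  ≤ 2 ✓
17 14 5 3 14 → min 3
14 5 3 14 4 → min 3
5 windows satisfy the condition.

5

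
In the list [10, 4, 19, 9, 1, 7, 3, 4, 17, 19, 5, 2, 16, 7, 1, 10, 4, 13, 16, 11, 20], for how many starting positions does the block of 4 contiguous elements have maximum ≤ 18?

10

(10, 4, 19, 9) → max 19
(4, 19, 9, 1) → max 19
(19, 9, 1, 7) → max 19
(9, 1, 7, 3) → max 9  ≤ 18 ✓
(1, 7, 3, 4) → max 7  ≤ 18 ✓
(7, 3, 4, 17) → max 17  ≤ 18 ✓
(3, 4, 17, 19) → max 19
(4, 17, 19, 5) → max 19
(17, 19, 5, 2) → max 19
(19, 5, 2, 16) → max 19
(5, 2, 16, 7) → max 16  ≤ 18 ✓
(2, 16, 7, 1) → max 16  ≤ 18 ✓
(16, 7, 1, 10) → max 16  ≤ 18 ✓
(7, 1, 10, 4) → max 10  ≤ 18 ✓
(1, 10, 4, 13) → max 13  ≤ 18 ✓
(10, 4, 13, 16) → max 16  ≤ 18 ✓
(4, 13, 16, 11) → max 16  ≤ 18 ✓
(13, 16, 11, 20) → max 20
10 windows satisfy the condition.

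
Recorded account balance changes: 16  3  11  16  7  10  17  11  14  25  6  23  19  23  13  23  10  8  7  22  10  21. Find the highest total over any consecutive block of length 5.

Window sums for each of the 18 positions:
[16, 3, 11, 16, 7] → sum 53
[3, 11, 16, 7, 10] → sum 47
[11, 16, 7, 10, 17] → sum 61
[16, 7, 10, 17, 11] → sum 61
[7, 10, 17, 11, 14] → sum 59
[10, 17, 11, 14, 25] → sum 77
[17, 11, 14, 25, 6] → sum 73
[11, 14, 25, 6, 23] → sum 79
[14, 25, 6, 23, 19] → sum 87
[25, 6, 23, 19, 23] → sum 96
[6, 23, 19, 23, 13] → sum 84
[23, 19, 23, 13, 23] → sum 101
[19, 23, 13, 23, 10] → sum 88
[23, 13, 23, 10, 8] → sum 77
[13, 23, 10, 8, 7] → sum 61
[23, 10, 8, 7, 22] → sum 70
[10, 8, 7, 22, 10] → sum 57
[8, 7, 22, 10, 21] → sum 68
Highest of these is 101.

101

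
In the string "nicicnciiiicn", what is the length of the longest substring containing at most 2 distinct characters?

6

add n: window [n] (1 distinct), len 1
add i: window [n, i] (2 distinct), len 2
add c: window [i, c] (2 distinct), len 2
add i: window [i, c, i] (2 distinct), len 3
add c: window [i, c, i, c] (2 distinct), len 4
add n: window [c, n] (2 distinct), len 2
add c: window [c, n, c] (2 distinct), len 3
add i: window [c, i] (2 distinct), len 2
add i: window [c, i, i] (2 distinct), len 3
add i: window [c, i, i, i] (2 distinct), len 4
add i: window [c, i, i, i, i] (2 distinct), len 5
add c: window [c, i, i, i, i, c] (2 distinct), len 6
add n: window [c, n] (2 distinct), len 2
Longest length with ≤2 distinct: 6.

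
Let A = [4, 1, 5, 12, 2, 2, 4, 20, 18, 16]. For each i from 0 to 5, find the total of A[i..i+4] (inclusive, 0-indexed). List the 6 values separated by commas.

24, 22, 25, 40, 46, 60

(4, 1, 5, 12, 2) → sum 24
(1, 5, 12, 2, 2) → sum 22
(5, 12, 2, 2, 4) → sum 25
(12, 2, 2, 4, 20) → sum 40
(2, 2, 4, 20, 18) → sum 46
(2, 4, 20, 18, 16) → sum 60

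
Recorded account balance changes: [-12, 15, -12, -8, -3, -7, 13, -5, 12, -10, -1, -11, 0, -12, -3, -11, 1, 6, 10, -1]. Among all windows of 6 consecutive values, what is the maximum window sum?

2

(-12, 15, -12, -8, -3, -7) → sum -27
(15, -12, -8, -3, -7, 13) → sum -2
(-12, -8, -3, -7, 13, -5) → sum -22
(-8, -3, -7, 13, -5, 12) → sum 2
(-3, -7, 13, -5, 12, -10) → sum 0
(-7, 13, -5, 12, -10, -1) → sum 2
(13, -5, 12, -10, -1, -11) → sum -2
(-5, 12, -10, -1, -11, 0) → sum -15
(12, -10, -1, -11, 0, -12) → sum -22
(-10, -1, -11, 0, -12, -3) → sum -37
(-1, -11, 0, -12, -3, -11) → sum -38
(-11, 0, -12, -3, -11, 1) → sum -36
(0, -12, -3, -11, 1, 6) → sum -19
(-12, -3, -11, 1, 6, 10) → sum -9
(-3, -11, 1, 6, 10, -1) → sum 2
Maximum of these is 2.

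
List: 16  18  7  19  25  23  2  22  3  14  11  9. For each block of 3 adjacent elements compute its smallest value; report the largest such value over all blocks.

16 18 7 → min 7
18 7 19 → min 7
7 19 25 → min 7
19 25 23 → min 19
25 23 2 → min 2
23 2 22 → min 2
2 22 3 → min 2
22 3 14 → min 3
3 14 11 → min 3
14 11 9 → min 9
Largest of these is 19.

19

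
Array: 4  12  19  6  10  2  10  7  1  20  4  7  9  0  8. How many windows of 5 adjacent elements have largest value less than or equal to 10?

3

(4, 12, 19, 6, 10) → max 19
(12, 19, 6, 10, 2) → max 19
(19, 6, 10, 2, 10) → max 19
(6, 10, 2, 10, 7) → max 10  ≤ 10 ✓
(10, 2, 10, 7, 1) → max 10  ≤ 10 ✓
(2, 10, 7, 1, 20) → max 20
(10, 7, 1, 20, 4) → max 20
(7, 1, 20, 4, 7) → max 20
(1, 20, 4, 7, 9) → max 20
(20, 4, 7, 9, 0) → max 20
(4, 7, 9, 0, 8) → max 9  ≤ 10 ✓
3 windows satisfy the condition.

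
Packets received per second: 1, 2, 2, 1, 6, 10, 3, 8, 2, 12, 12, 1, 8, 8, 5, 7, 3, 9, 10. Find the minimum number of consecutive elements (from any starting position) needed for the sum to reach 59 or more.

add 1: running sum 1 < 59
add 2: running sum 3 < 59
add 2: running sum 5 < 59
add 1: running sum 6 < 59
add 6: running sum 12 < 59
add 10: running sum 22 < 59
add 3: running sum 25 < 59
add 8: running sum 33 < 59
add 2: running sum 35 < 59
add 12: running sum 47 < 59
add 12: shortest ending here [1, 2, 2, 1, 6, 10, 3, 8, 2, 12, 12] sum 59, len 11
add 1: shortest ending here [2, 2, 1, 6, 10, 3, 8, 2, 12, 12, 1] sum 59, len 11
add 8: shortest ending here [6, 10, 3, 8, 2, 12, 12, 1, 8] sum 62, len 9
add 8: shortest ending here [10, 3, 8, 2, 12, 12, 1, 8, 8] sum 64, len 9
add 5: shortest ending here [3, 8, 2, 12, 12, 1, 8, 8, 5] sum 59, len 9
add 7: shortest ending here [8, 2, 12, 12, 1, 8, 8, 5, 7] sum 63, len 9
add 3: shortest ending here [8, 2, 12, 12, 1, 8, 8, 5, 7, 3] sum 66, len 10
add 9: shortest ending here [12, 12, 1, 8, 8, 5, 7, 3, 9] sum 65, len 9
add 10: shortest ending here [12, 1, 8, 8, 5, 7, 3, 9, 10] sum 63, len 9
Shortest qualifying length: 9.

9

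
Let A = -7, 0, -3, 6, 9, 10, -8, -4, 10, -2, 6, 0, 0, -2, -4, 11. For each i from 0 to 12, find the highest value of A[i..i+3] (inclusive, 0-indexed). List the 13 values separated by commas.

Sliding a size-4 window across the 16 values:
(-7, 0, -3, 6) → max 6
(0, -3, 6, 9) → max 9
(-3, 6, 9, 10) → max 10
(6, 9, 10, -8) → max 10
(9, 10, -8, -4) → max 10
(10, -8, -4, 10) → max 10
(-8, -4, 10, -2) → max 10
(-4, 10, -2, 6) → max 10
(10, -2, 6, 0) → max 10
(-2, 6, 0, 0) → max 6
(6, 0, 0, -2) → max 6
(0, 0, -2, -4) → max 0
(0, -2, -4, 11) → max 11

6, 9, 10, 10, 10, 10, 10, 10, 10, 6, 6, 0, 11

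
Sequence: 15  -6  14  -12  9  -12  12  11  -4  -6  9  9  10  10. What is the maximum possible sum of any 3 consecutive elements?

29

15 -6 14 → sum 23
-6 14 -12 → sum -4
14 -12 9 → sum 11
-12 9 -12 → sum -15
9 -12 12 → sum 9
-12 12 11 → sum 11
12 11 -4 → sum 19
11 -4 -6 → sum 1
-4 -6 9 → sum -1
-6 9 9 → sum 12
9 9 10 → sum 28
9 10 10 → sum 29
Maximum of these is 29.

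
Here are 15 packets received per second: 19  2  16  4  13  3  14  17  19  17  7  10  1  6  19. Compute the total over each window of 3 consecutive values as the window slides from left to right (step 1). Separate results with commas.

37, 22, 33, 20, 30, 34, 50, 53, 43, 34, 18, 17, 26

[19, 2, 16] → sum 37
[2, 16, 4] → sum 22
[16, 4, 13] → sum 33
[4, 13, 3] → sum 20
[13, 3, 14] → sum 30
[3, 14, 17] → sum 34
[14, 17, 19] → sum 50
[17, 19, 17] → sum 53
[19, 17, 7] → sum 43
[17, 7, 10] → sum 34
[7, 10, 1] → sum 18
[10, 1, 6] → sum 17
[1, 6, 19] → sum 26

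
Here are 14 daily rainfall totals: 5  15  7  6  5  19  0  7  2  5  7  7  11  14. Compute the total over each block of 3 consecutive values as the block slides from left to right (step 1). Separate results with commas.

Sliding a size-3 window across the 14 values:
5 15 7 → sum 27
15 7 6 → sum 28
7 6 5 → sum 18
6 5 19 → sum 30
5 19 0 → sum 24
19 0 7 → sum 26
0 7 2 → sum 9
7 2 5 → sum 14
2 5 7 → sum 14
5 7 7 → sum 19
7 7 11 → sum 25
7 11 14 → sum 32

27, 28, 18, 30, 24, 26, 9, 14, 14, 19, 25, 32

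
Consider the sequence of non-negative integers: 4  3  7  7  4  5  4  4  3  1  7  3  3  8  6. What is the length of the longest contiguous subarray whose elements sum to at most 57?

Extend to the right; shrink from the left whenever the sum exceeds 57:
[4] sum 4 len 1
[4, 3] sum 7 len 2
[4, 3, 7] sum 14 len 3
[4, 3, 7, 7] sum 21 len 4
[4, 3, 7, 7, 4] sum 25 len 5
[4, 3, 7, 7, 4, 5] sum 30 len 6
[4, 3, 7, 7, 4, 5, 4] sum 34 len 7
[4, 3, 7, 7, 4, 5, 4, 4] sum 38 len 8
[4, 3, 7, 7, 4, 5, 4, 4, 3] sum 41 len 9
[4, 3, 7, 7, 4, 5, 4, 4, 3, 1] sum 42 len 10
[4, 3, 7, 7, 4, 5, 4, 4, 3, 1, 7] sum 49 len 11
[4, 3, 7, 7, 4, 5, 4, 4, 3, 1, 7, 3] sum 52 len 12
[4, 3, 7, 7, 4, 5, 4, 4, 3, 1, 7, 3, 3] sum 55 len 13
[7, 7, 4, 5, 4, 4, 3, 1, 7, 3, 3, 8] sum 56 len 12
[7, 4, 5, 4, 4, 3, 1, 7, 3, 3, 8, 6] sum 55 len 12
Longest length seen: 13.

13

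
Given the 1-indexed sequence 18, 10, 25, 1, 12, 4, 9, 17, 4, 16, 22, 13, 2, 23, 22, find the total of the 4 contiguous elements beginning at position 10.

Elements at indices 10..13: 16, 22, 13, 2
sum(16, 22, 13, 2) = 53

53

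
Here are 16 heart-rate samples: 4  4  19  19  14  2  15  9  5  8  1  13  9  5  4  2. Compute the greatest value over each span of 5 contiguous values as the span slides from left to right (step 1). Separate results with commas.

19, 19, 19, 19, 15, 15, 15, 13, 13, 13, 13, 13

4 4 19 19 14 → max 19
4 19 19 14 2 → max 19
19 19 14 2 15 → max 19
19 14 2 15 9 → max 19
14 2 15 9 5 → max 15
2 15 9 5 8 → max 15
15 9 5 8 1 → max 15
9 5 8 1 13 → max 13
5 8 1 13 9 → max 13
8 1 13 9 5 → max 13
1 13 9 5 4 → max 13
13 9 5 4 2 → max 13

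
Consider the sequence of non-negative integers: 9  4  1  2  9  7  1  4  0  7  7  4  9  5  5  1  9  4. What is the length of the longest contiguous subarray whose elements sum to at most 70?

Extend to the right; shrink from the left whenever the sum exceeds 70:
add 9: [9] sum 9, len 1
add 4: [9, 4] sum 13, len 2
add 1: [9, 4, 1] sum 14, len 3
add 2: [9, 4, 1, 2] sum 16, len 4
add 9: [9, 4, 1, 2, 9] sum 25, len 5
add 7: [9, 4, 1, 2, 9, 7] sum 32, len 6
add 1: [9, 4, 1, 2, 9, 7, 1] sum 33, len 7
add 4: [9, 4, 1, 2, 9, 7, 1, 4] sum 37, len 8
add 0: [9, 4, 1, 2, 9, 7, 1, 4, 0] sum 37, len 9
add 7: [9, 4, 1, 2, 9, 7, 1, 4, 0, 7] sum 44, len 10
add 7: [9, 4, 1, 2, 9, 7, 1, 4, 0, 7, 7] sum 51, len 11
add 4: [9, 4, 1, 2, 9, 7, 1, 4, 0, 7, 7, 4] sum 55, len 12
add 9: [9, 4, 1, 2, 9, 7, 1, 4, 0, 7, 7, 4, 9] sum 64, len 13
add 5: [9, 4, 1, 2, 9, 7, 1, 4, 0, 7, 7, 4, 9, 5] sum 69, len 14
add 5: [4, 1, 2, 9, 7, 1, 4, 0, 7, 7, 4, 9, 5, 5] sum 65, len 14
add 1: [4, 1, 2, 9, 7, 1, 4, 0, 7, 7, 4, 9, 5, 5, 1] sum 66, len 15
add 9: [2, 9, 7, 1, 4, 0, 7, 7, 4, 9, 5, 5, 1, 9] sum 70, len 14
add 4: [7, 1, 4, 0, 7, 7, 4, 9, 5, 5, 1, 9, 4] sum 63, len 13
Longest length seen: 15.

15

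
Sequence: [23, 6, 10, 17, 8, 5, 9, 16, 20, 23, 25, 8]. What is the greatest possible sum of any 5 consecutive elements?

(23, 6, 10, 17, 8) → sum 64
(6, 10, 17, 8, 5) → sum 46
(10, 17, 8, 5, 9) → sum 49
(17, 8, 5, 9, 16) → sum 55
(8, 5, 9, 16, 20) → sum 58
(5, 9, 16, 20, 23) → sum 73
(9, 16, 20, 23, 25) → sum 93
(16, 20, 23, 25, 8) → sum 92
Greatest of these is 93.

93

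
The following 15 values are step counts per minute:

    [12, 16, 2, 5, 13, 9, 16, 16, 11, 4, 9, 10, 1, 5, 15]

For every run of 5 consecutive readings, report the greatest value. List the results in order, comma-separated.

Sliding a size-5 window across the 15 values:
[12, 16, 2, 5, 13] → max 16
[16, 2, 5, 13, 9] → max 16
[2, 5, 13, 9, 16] → max 16
[5, 13, 9, 16, 16] → max 16
[13, 9, 16, 16, 11] → max 16
[9, 16, 16, 11, 4] → max 16
[16, 16, 11, 4, 9] → max 16
[16, 11, 4, 9, 10] → max 16
[11, 4, 9, 10, 1] → max 11
[4, 9, 10, 1, 5] → max 10
[9, 10, 1, 5, 15] → max 15

16, 16, 16, 16, 16, 16, 16, 16, 11, 10, 15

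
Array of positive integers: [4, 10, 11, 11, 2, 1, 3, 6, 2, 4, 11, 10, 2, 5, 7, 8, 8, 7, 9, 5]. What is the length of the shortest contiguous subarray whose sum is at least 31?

3

Extend right; whenever the sum reaches 31, record the length and shrink from the left:
add 4: running sum 4 < 31
add 10: running sum 14 < 31
add 11: running sum 25 < 31
end 3: [10, 11, 11] sum 32, len 3
end 4: [10, 11, 11, 2] sum 34, len 4
end 5: [10, 11, 11, 2, 1] sum 35, len 5
end 6: [10, 11, 11, 2, 1, 3] sum 38, len 6
end 7: [11, 11, 2, 1, 3, 6] sum 34, len 6
end 8: [11, 11, 2, 1, 3, 6, 2] sum 36, len 7
end 9: [11, 11, 2, 1, 3, 6, 2, 4] sum 40, len 8
end 10: [11, 2, 1, 3, 6, 2, 4, 11] sum 40, len 8
end 11: [6, 2, 4, 11, 10] sum 33, len 5
end 12: [6, 2, 4, 11, 10, 2] sum 35, len 6
end 13: [4, 11, 10, 2, 5] sum 32, len 5
end 14: [11, 10, 2, 5, 7] sum 35, len 5
end 15: [10, 2, 5, 7, 8] sum 32, len 5
end 16: [10, 2, 5, 7, 8, 8] sum 40, len 6
end 17: [5, 7, 8, 8, 7] sum 35, len 5
end 18: [8, 8, 7, 9] sum 32, len 4
end 19: [8, 8, 7, 9, 5] sum 37, len 5
Shortest qualifying length: 3.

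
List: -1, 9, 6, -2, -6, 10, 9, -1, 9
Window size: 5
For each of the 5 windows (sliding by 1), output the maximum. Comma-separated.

9, 10, 10, 10, 10

Sliding a size-5 window across the 9 values:
(-1, 9, 6, -2, -6) → max 9
(9, 6, -2, -6, 10) → max 10
(6, -2, -6, 10, 9) → max 10
(-2, -6, 10, 9, -1) → max 10
(-6, 10, 9, -1, 9) → max 10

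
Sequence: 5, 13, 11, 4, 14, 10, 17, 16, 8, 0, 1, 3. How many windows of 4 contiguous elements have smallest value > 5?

2

5 13 11 4 → min 4
13 11 4 14 → min 4
11 4 14 10 → min 4
4 14 10 17 → min 4
14 10 17 16 → min 10  > 5 ✓
10 17 16 8 → min 8  > 5 ✓
17 16 8 0 → min 0
16 8 0 1 → min 0
8 0 1 3 → min 0
2 windows satisfy the condition.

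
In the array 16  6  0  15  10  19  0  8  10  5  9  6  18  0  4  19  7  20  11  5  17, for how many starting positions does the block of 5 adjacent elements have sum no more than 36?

(16, 6, 0, 15, 10) → sum 47
(6, 0, 15, 10, 19) → sum 50
(0, 15, 10, 19, 0) → sum 44
(15, 10, 19, 0, 8) → sum 52
(10, 19, 0, 8, 10) → sum 47
(19, 0, 8, 10, 5) → sum 42
(0, 8, 10, 5, 9) → sum 32  ≤ 36 ✓
(8, 10, 5, 9, 6) → sum 38
(10, 5, 9, 6, 18) → sum 48
(5, 9, 6, 18, 0) → sum 38
(9, 6, 18, 0, 4) → sum 37
(6, 18, 0, 4, 19) → sum 47
(18, 0, 4, 19, 7) → sum 48
(0, 4, 19, 7, 20) → sum 50
(4, 19, 7, 20, 11) → sum 61
(19, 7, 20, 11, 5) → sum 62
(7, 20, 11, 5, 17) → sum 60
1 window satisfy the condition.

1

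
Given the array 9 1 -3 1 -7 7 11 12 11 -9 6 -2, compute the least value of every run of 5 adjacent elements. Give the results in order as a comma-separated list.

-7, -7, -7, -7, -7, -9, -9, -9

9 1 -3 1 -7 → min -7
1 -3 1 -7 7 → min -7
-3 1 -7 7 11 → min -7
1 -7 7 11 12 → min -7
-7 7 11 12 11 → min -7
7 11 12 11 -9 → min -9
11 12 11 -9 6 → min -9
12 11 -9 6 -2 → min -9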